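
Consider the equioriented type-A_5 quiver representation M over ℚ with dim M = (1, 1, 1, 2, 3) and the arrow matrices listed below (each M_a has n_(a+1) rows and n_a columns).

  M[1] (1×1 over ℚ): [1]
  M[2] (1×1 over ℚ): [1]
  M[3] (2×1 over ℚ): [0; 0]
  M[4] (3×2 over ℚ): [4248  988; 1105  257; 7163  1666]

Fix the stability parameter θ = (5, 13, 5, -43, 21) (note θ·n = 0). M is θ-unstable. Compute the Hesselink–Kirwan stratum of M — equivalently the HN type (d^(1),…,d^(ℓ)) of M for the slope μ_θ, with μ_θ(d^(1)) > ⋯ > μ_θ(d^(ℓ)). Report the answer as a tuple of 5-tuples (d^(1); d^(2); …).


Barcode: M ≅ I[1,3], I[4,5]^2, I[5,5]. HN layers by μ_θ (4 steps, strictly decreasing):
  μ^(1)=21; μ^(2)=9; μ^(3)=5; μ^(4)=-43

((0, 0, 0, 0, 3); (0, 1, 1, 0, 0); (1, 0, 0, 0, 0); (0, 0, 0, 2, 0))


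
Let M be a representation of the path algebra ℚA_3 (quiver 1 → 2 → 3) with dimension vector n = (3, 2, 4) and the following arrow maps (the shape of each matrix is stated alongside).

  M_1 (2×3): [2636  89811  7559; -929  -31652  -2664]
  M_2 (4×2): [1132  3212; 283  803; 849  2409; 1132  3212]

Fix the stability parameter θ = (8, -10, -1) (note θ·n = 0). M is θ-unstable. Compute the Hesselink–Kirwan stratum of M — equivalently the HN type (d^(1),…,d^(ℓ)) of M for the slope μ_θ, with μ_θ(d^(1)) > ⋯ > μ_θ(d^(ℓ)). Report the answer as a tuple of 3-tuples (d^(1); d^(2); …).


Via rank(M_{q-1}∘⋯∘M_p): M ≅ I[1,1], I[1,2], I[1,3], I[3,3]^3.
μ_θ-semistable layers: μ^(1)=8; μ^(2)=-1

((1, 0, 0); (2, 2, 4))


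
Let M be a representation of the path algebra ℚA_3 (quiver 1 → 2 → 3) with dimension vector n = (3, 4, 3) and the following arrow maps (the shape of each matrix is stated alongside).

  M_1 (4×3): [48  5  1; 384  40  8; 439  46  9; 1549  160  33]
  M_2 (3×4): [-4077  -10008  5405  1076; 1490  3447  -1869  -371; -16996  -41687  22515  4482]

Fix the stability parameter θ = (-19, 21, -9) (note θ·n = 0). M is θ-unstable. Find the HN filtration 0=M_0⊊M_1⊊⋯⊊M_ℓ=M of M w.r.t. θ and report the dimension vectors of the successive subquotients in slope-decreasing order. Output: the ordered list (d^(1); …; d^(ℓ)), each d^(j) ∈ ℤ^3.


Barcode: M ≅ I[1,1], I[1,3]^2, I[2,2], I[2,3]. HN layers by μ_θ (3 steps, strictly decreasing):
  μ^(1)=21; μ^(2)=6; μ^(3)=-19

((0, 1, 0); (0, 3, 3); (3, 0, 0))


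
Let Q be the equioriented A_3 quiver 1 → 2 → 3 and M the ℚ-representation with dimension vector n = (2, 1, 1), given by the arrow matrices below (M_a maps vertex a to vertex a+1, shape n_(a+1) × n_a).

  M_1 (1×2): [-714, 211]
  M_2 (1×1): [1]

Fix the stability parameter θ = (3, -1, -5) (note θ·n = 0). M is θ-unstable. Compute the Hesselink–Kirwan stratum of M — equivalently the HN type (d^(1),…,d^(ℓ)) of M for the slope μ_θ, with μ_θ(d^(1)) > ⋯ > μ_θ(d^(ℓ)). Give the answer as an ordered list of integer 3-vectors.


Via rank(M_{q-1}∘⋯∘M_p): M ≅ I[1,1], I[1,3].
μ_θ-semistable layers: μ^(1)=3; μ^(2)=-1

((1, 0, 0); (1, 1, 1))


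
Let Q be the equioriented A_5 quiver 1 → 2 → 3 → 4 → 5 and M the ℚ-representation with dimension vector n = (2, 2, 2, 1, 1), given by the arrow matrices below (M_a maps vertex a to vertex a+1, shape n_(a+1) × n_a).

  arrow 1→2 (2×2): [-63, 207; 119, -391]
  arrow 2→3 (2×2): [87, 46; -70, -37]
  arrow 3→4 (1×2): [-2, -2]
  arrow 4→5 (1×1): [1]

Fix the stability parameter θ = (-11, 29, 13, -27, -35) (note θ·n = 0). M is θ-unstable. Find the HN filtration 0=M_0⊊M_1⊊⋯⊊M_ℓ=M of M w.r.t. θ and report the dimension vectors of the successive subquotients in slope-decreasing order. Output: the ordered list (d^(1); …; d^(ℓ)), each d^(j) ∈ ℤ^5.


Via rank(M_{q-1}∘⋯∘M_p): M ≅ I[1,1], I[1,3], I[2,5].
μ_θ-semistable layers: μ^(1)=21; μ^(2)=-5; μ^(3)=-11

((0, 1, 1, 0, 0); (0, 1, 1, 1, 1); (2, 0, 0, 0, 0))


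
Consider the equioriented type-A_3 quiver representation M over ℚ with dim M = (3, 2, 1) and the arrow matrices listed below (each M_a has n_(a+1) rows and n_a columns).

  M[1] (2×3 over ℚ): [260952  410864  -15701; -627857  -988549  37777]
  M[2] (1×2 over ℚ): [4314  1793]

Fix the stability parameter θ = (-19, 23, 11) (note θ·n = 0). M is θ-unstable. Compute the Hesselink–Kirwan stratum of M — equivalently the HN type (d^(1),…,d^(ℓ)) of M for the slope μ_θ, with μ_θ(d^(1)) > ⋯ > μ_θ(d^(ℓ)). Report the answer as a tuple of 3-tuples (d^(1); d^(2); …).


Interval decomposition of M: I[1,1], I[1,2], I[1,3].
HN type (ℓ=3): μ^(1)=23; μ^(2)=17; μ^(3)=-19

((0, 1, 0); (0, 1, 1); (3, 0, 0))


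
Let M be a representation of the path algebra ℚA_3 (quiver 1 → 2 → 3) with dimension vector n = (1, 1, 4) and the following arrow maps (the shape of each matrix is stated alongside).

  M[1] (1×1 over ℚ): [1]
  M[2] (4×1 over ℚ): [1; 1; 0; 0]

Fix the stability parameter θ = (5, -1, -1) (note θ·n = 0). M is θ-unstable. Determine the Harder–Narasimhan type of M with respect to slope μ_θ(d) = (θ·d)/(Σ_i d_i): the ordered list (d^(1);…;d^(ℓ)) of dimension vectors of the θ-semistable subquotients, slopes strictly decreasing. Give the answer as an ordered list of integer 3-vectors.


Interval decomposition of M: I[1,3], I[3,3]^3.
HN type (ℓ=2): μ^(1)=1; μ^(2)=-1

((1, 1, 1); (0, 0, 3))


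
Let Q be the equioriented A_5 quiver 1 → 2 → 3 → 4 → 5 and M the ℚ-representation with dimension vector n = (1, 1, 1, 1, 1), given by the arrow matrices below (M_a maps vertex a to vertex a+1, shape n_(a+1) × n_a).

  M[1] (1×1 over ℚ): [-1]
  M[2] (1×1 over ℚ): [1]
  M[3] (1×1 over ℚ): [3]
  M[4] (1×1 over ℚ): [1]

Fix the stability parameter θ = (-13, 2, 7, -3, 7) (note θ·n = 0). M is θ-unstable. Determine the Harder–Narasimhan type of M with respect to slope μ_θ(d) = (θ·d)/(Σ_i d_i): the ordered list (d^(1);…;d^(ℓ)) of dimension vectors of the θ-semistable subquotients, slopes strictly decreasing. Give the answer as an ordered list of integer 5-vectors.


Interval decomposition of M: I[1,5].
HN type (ℓ=3): μ^(1)=7; μ^(2)=2; μ^(3)=-13

((0, 0, 0, 0, 1); (0, 1, 1, 1, 0); (1, 0, 0, 0, 0))


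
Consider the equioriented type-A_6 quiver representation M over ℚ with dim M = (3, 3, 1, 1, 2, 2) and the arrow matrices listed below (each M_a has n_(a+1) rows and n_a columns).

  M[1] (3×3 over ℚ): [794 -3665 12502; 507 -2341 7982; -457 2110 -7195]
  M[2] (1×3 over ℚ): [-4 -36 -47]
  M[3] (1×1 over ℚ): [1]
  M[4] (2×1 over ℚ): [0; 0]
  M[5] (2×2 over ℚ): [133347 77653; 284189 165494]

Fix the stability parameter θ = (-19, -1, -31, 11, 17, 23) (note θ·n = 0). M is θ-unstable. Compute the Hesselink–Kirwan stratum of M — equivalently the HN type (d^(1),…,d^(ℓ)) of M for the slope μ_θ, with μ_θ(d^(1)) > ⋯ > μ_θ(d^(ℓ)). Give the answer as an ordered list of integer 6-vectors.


Barcode: M ≅ I[1,2]^2, I[1,4], I[5,6]^2. HN layers by μ_θ (6 steps, strictly decreasing):
  μ^(1)=23; μ^(2)=17; μ^(3)=11; μ^(4)=-1; μ^(5)=-16; μ^(6)=-19

((0, 0, 0, 0, 0, 2); (0, 0, 0, 0, 2, 0); (0, 0, 0, 1, 0, 0); (0, 2, 0, 0, 0, 0); (0, 1, 1, 0, 0, 0); (3, 0, 0, 0, 0, 0))


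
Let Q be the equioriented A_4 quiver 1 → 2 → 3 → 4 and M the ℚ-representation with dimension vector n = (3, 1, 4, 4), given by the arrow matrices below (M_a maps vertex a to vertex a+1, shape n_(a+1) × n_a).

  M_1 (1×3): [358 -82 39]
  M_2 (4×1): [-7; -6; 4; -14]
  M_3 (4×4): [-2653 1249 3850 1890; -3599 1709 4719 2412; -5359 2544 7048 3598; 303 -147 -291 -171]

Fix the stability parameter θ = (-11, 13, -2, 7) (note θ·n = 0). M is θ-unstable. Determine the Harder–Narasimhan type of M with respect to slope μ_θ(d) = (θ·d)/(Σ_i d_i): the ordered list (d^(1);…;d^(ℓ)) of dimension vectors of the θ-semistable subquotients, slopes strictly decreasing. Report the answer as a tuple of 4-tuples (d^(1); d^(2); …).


Barcode: M ≅ I[1,1]^2, I[1,4], I[3,4]^3. HN layers by μ_θ (4 steps, strictly decreasing):
  μ^(1)=7; μ^(2)=11/2; μ^(3)=-2; μ^(4)=-11

((0, 0, 0, 4); (0, 1, 1, 0); (0, 0, 3, 0); (3, 0, 0, 0))


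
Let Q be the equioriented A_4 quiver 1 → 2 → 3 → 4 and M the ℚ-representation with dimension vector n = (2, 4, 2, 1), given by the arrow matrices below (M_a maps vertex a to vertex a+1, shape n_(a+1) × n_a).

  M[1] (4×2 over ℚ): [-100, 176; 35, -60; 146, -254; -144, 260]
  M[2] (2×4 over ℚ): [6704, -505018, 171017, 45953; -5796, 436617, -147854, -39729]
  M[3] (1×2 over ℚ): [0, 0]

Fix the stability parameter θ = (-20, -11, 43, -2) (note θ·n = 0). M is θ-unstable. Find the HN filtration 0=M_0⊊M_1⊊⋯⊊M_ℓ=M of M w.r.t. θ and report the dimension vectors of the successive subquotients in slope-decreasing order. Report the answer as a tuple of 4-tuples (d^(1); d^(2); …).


Barcode: M ≅ I[1,3]^2, I[2,2]^2, I[4,4]. HN layers by μ_θ (4 steps, strictly decreasing):
  μ^(1)=43; μ^(2)=-2; μ^(3)=-11; μ^(4)=-20

((0, 0, 2, 0); (0, 0, 0, 1); (0, 4, 0, 0); (2, 0, 0, 0))


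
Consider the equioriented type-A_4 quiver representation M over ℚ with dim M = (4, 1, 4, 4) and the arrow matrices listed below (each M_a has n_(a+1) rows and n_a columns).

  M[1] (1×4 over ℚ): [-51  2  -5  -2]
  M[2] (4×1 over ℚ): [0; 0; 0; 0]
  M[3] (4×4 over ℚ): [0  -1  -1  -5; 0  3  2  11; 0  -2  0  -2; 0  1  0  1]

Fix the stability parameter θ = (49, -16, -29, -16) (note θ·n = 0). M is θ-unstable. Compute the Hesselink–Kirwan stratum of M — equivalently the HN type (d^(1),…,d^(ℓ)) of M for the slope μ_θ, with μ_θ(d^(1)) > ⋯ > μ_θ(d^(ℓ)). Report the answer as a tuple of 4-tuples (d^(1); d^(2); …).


Via rank(M_{q-1}∘⋯∘M_p): M ≅ I[1,1]^3, I[1,2], I[3,3]^2, I[3,4]^2, I[4,4]^2.
μ_θ-semistable layers: μ^(1)=49; μ^(2)=33/2; μ^(3)=-16; μ^(4)=-29

((3, 0, 0, 0); (1, 1, 0, 0); (0, 0, 0, 4); (0, 0, 4, 0))


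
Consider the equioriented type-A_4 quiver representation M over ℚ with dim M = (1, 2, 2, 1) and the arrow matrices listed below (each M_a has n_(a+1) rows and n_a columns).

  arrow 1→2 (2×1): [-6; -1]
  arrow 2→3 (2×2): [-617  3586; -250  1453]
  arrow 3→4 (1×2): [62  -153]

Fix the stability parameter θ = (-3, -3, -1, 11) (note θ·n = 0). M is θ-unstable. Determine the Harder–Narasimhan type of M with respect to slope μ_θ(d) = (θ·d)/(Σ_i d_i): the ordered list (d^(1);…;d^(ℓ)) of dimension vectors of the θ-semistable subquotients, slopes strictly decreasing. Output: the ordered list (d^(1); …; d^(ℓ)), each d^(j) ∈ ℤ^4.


Interval decomposition of M: I[1,4], I[2,3].
HN type (ℓ=3): μ^(1)=11; μ^(2)=-1; μ^(3)=-3

((0, 0, 0, 1); (0, 0, 2, 0); (1, 2, 0, 0))


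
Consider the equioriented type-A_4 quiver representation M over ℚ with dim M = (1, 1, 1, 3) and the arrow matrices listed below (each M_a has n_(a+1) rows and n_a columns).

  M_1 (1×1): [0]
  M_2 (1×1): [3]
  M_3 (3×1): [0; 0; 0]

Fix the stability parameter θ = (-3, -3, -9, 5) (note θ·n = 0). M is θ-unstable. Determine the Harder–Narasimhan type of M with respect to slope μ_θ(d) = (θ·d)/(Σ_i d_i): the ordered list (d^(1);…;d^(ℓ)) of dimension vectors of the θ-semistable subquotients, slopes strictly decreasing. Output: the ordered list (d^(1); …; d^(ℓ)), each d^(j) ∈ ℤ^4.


Barcode: M ≅ I[1,1], I[2,3], I[4,4]^3. HN layers by μ_θ (3 steps, strictly decreasing):
  μ^(1)=5; μ^(2)=-3; μ^(3)=-6

((0, 0, 0, 3); (1, 0, 0, 0); (0, 1, 1, 0))


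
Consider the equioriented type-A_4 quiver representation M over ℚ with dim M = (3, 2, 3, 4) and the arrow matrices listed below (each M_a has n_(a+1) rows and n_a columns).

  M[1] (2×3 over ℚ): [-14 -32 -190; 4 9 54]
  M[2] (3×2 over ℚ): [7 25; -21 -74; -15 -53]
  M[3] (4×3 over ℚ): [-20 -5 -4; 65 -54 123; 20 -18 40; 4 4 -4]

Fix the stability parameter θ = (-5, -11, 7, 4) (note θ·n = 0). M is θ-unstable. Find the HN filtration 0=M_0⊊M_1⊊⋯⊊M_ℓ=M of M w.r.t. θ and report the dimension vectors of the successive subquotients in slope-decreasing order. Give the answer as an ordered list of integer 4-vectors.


Via rank(M_{q-1}∘⋯∘M_p): M ≅ I[1,1], I[1,4]^2, I[3,4], I[4,4].
μ_θ-semistable layers: μ^(1)=11/2; μ^(2)=4; μ^(3)=-5; μ^(4)=-8

((0, 0, 3, 3); (0, 0, 0, 1); (1, 0, 0, 0); (2, 2, 0, 0))


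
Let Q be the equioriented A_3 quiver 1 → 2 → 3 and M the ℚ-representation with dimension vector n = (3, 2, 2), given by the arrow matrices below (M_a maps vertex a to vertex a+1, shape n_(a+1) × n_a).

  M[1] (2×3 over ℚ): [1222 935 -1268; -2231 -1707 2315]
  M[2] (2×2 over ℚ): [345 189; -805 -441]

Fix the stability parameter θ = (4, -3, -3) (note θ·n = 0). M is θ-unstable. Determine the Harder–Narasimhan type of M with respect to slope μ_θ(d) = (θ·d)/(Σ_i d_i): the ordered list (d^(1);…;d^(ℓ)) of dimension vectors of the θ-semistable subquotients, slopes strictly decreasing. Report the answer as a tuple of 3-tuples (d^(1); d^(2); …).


Interval decomposition of M: I[1,1], I[1,2], I[1,3], I[3,3].
HN type (ℓ=4): μ^(1)=4; μ^(2)=1/2; μ^(3)=-2/3; μ^(4)=-3

((1, 0, 0); (1, 1, 0); (1, 1, 1); (0, 0, 1))


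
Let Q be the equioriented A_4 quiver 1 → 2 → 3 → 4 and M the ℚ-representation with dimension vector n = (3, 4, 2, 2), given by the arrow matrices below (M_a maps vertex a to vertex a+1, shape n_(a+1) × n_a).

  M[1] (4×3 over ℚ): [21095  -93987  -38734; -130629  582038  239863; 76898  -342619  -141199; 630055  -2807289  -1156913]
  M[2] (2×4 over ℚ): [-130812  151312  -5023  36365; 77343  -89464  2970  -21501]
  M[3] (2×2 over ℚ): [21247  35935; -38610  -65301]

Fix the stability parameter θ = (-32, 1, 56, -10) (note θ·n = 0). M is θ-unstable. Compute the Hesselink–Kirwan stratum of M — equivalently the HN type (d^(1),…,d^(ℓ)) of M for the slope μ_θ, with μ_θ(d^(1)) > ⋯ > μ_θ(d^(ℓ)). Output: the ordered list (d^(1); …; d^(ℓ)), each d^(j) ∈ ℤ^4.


Interval decomposition of M: I[1,2], I[1,4]^2, I[2,2].
HN type (ℓ=3): μ^(1)=23; μ^(2)=1; μ^(3)=-32

((0, 0, 2, 2); (0, 4, 0, 0); (3, 0, 0, 0))


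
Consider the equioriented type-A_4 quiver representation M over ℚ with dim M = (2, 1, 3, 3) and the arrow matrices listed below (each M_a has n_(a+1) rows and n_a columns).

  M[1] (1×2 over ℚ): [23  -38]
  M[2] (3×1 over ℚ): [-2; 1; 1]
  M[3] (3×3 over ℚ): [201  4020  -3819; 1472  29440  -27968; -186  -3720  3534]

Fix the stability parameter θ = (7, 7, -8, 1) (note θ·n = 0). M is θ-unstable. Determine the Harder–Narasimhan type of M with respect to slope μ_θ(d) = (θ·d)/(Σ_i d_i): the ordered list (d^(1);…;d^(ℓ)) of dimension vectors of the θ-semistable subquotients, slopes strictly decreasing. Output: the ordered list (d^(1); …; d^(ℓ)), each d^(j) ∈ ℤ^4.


Via rank(M_{q-1}∘⋯∘M_p): M ≅ I[1,1], I[1,4], I[3,3]^2, I[4,4]^2.
μ_θ-semistable layers: μ^(1)=7; μ^(2)=7/4; μ^(3)=1; μ^(4)=-8

((1, 0, 0, 0); (1, 1, 1, 1); (0, 0, 0, 2); (0, 0, 2, 0))


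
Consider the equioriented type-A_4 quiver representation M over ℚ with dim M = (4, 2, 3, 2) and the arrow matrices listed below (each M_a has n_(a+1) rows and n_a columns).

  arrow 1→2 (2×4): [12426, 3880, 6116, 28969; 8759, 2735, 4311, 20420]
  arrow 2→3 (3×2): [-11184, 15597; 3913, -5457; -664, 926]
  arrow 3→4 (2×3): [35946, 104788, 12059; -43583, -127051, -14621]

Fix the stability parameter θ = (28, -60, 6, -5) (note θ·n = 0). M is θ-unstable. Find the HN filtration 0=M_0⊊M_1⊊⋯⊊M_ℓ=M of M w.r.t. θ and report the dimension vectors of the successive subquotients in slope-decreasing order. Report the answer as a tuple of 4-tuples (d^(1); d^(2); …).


Interval decomposition of M: I[1,1]^2, I[1,3], I[1,4], I[3,4].
HN type (ℓ=4): μ^(1)=28; μ^(2)=6; μ^(3)=1/2; μ^(4)=-16

((2, 0, 0, 0); (0, 0, 1, 0); (0, 0, 2, 2); (2, 2, 0, 0))


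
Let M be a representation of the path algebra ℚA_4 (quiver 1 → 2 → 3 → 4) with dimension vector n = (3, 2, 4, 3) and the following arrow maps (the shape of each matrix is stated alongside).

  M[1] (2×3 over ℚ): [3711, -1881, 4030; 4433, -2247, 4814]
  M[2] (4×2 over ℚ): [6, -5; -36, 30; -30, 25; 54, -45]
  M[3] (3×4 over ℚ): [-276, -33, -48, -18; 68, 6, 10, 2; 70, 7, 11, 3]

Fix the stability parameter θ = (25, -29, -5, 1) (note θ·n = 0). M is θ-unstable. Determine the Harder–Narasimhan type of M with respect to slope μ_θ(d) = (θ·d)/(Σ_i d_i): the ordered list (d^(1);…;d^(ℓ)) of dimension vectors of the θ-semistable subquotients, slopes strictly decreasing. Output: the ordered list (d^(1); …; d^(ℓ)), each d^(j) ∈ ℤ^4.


Interval decomposition of M: I[1,1], I[1,2], I[1,3], I[3,3], I[3,4]^2, I[4,4].
HN type (ℓ=5): μ^(1)=25; μ^(2)=1; μ^(3)=-2; μ^(4)=-3; μ^(5)=-5

((1, 0, 0, 0); (0, 0, 0, 3); (1, 1, 0, 0); (1, 1, 1, 0); (0, 0, 3, 0))


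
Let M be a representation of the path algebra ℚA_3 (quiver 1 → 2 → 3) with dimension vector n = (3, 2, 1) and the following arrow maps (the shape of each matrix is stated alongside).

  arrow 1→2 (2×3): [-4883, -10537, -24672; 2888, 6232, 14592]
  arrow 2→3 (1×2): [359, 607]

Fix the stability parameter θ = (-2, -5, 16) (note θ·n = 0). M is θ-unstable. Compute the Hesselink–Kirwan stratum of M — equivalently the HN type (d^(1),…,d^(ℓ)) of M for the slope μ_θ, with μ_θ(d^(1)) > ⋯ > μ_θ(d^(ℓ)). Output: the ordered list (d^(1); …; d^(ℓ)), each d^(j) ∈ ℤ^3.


Barcode: M ≅ I[1,1]^2, I[1,3], I[2,2]. HN layers by μ_θ (4 steps, strictly decreasing):
  μ^(1)=16; μ^(2)=-2; μ^(3)=-7/2; μ^(4)=-5

((0, 0, 1); (2, 0, 0); (1, 1, 0); (0, 1, 0))


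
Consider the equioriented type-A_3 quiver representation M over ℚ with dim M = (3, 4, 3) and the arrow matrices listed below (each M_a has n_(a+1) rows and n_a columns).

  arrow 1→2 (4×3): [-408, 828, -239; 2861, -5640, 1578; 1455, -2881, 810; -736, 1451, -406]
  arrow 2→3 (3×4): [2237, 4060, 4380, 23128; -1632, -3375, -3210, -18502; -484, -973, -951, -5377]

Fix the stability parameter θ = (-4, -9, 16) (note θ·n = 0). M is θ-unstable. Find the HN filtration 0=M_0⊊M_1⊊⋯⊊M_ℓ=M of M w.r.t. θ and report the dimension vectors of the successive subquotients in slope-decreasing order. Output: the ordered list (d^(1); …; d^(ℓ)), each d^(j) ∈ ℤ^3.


Via rank(M_{q-1}∘⋯∘M_p): M ≅ I[1,3]^3, I[2,2].
μ_θ-semistable layers: μ^(1)=16; μ^(2)=-13/2; μ^(3)=-9

((0, 0, 3); (3, 3, 0); (0, 1, 0))


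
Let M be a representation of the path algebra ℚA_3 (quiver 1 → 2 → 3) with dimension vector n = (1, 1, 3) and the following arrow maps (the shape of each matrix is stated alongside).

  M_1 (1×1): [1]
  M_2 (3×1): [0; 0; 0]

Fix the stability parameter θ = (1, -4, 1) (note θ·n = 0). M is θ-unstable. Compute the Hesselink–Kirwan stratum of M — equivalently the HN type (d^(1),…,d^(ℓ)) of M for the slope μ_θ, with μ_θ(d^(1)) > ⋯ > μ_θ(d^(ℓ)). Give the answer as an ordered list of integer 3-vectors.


Interval decomposition of M: I[1,2], I[3,3]^3.
HN type (ℓ=2): μ^(1)=1; μ^(2)=-3/2

((0, 0, 3); (1, 1, 0))


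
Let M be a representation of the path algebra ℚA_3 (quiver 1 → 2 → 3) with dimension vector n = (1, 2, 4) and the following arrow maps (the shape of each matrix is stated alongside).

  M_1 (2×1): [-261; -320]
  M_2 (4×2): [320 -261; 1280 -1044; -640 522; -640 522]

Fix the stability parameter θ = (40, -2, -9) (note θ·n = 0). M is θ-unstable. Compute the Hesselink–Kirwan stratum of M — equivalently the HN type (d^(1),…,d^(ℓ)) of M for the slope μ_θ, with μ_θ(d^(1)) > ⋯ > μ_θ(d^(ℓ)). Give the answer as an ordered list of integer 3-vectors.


Barcode: M ≅ I[1,2], I[2,3], I[3,3]^3. HN layers by μ_θ (3 steps, strictly decreasing):
  μ^(1)=19; μ^(2)=-11/2; μ^(3)=-9

((1, 1, 0); (0, 1, 1); (0, 0, 3))


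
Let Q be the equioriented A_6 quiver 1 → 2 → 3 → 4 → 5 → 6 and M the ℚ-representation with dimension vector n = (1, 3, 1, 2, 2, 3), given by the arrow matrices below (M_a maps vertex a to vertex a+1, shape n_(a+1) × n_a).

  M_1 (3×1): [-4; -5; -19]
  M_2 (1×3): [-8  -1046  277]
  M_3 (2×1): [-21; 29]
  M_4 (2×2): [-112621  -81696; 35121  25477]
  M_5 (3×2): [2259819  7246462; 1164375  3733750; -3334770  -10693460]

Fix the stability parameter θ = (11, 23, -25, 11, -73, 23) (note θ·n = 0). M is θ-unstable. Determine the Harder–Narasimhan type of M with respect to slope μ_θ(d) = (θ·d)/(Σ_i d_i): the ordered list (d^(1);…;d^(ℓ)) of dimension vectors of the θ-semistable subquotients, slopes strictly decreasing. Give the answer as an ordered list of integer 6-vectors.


Interval decomposition of M: I[1,6], I[2,2]^2, I[4,5], I[6,6]^2.
HN type (ℓ=3): μ^(1)=23; μ^(2)=-53/5; μ^(3)=-31

((0, 2, 0, 0, 0, 3); (1, 1, 1, 1, 1, 0); (0, 0, 0, 1, 1, 0))


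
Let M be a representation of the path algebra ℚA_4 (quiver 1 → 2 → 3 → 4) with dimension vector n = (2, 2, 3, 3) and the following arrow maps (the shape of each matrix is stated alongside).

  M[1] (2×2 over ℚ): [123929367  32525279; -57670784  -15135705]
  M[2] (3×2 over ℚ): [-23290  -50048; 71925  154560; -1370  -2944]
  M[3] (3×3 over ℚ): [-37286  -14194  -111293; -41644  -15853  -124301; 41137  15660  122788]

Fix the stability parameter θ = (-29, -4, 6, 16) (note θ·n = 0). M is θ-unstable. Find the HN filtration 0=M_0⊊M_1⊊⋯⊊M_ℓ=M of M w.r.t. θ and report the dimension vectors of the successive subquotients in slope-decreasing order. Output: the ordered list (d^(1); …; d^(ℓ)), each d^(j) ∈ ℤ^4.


Barcode: M ≅ I[1,2], I[1,4], I[3,4]^2. HN layers by μ_θ (4 steps, strictly decreasing):
  μ^(1)=16; μ^(2)=6; μ^(3)=-4; μ^(4)=-29

((0, 0, 0, 3); (0, 0, 3, 0); (0, 2, 0, 0); (2, 0, 0, 0))


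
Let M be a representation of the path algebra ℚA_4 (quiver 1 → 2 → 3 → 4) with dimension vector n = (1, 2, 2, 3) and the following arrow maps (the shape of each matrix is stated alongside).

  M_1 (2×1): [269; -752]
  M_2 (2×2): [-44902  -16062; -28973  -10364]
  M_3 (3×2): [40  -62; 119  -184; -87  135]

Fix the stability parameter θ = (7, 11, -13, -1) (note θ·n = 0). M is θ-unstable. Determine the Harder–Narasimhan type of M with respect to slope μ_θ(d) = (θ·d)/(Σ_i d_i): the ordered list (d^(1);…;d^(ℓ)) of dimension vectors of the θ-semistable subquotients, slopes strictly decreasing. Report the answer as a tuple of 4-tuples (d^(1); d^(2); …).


Via rank(M_{q-1}∘⋯∘M_p): M ≅ I[1,4], I[2,4], I[4,4].
μ_θ-semistable layers: μ^(1)=1; μ^(2)=-1

((1, 1, 1, 1); (0, 1, 1, 2))


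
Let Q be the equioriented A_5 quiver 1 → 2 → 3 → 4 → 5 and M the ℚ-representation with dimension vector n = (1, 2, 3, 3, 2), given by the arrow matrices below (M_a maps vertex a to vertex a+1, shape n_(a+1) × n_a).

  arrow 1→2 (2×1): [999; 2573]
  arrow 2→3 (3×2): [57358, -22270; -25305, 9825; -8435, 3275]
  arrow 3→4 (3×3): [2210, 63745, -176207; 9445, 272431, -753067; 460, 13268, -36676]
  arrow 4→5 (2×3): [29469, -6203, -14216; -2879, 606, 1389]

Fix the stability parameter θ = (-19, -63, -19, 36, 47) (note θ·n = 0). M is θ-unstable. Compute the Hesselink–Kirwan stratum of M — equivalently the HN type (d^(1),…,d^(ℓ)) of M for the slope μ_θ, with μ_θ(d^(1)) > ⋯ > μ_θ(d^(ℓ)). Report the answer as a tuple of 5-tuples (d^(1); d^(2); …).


Interval decomposition of M: I[1,3], I[2,2], I[3,5]^2, I[4,4].
HN type (ℓ=5): μ^(1)=47; μ^(2)=36; μ^(3)=-19; μ^(4)=-41; μ^(5)=-63

((0, 0, 0, 0, 2); (0, 0, 0, 3, 0); (0, 0, 3, 0, 0); (1, 1, 0, 0, 0); (0, 1, 0, 0, 0))


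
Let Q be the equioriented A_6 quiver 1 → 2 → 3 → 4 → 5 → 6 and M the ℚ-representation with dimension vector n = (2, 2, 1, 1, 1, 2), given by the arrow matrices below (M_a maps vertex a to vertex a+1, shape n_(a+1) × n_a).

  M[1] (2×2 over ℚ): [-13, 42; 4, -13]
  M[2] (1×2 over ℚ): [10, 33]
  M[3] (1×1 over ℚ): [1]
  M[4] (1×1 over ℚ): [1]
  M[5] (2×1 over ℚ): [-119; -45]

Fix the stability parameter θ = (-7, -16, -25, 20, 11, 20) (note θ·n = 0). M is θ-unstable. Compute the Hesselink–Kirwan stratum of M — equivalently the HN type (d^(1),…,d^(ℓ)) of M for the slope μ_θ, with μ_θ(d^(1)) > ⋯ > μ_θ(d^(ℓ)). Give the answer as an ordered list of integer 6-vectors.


Via rank(M_{q-1}∘⋯∘M_p): M ≅ I[1,2], I[1,6], I[6,6].
μ_θ-semistable layers: μ^(1)=20; μ^(2)=31/2; μ^(3)=-23/2; μ^(4)=-16

((0, 0, 0, 0, 0, 2); (0, 0, 0, 1, 1, 0); (1, 1, 0, 0, 0, 0); (1, 1, 1, 0, 0, 0))


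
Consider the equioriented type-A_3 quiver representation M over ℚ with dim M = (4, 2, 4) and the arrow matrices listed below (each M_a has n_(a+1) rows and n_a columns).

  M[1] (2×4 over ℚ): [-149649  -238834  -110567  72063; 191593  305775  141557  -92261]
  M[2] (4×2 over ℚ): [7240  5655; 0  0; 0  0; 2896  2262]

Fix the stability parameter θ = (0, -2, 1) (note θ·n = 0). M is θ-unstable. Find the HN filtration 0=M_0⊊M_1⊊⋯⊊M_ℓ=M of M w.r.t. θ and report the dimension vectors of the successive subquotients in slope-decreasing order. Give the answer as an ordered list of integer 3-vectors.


Via rank(M_{q-1}∘⋯∘M_p): M ≅ I[1,1]^2, I[1,2], I[1,3], I[3,3]^3.
μ_θ-semistable layers: μ^(1)=1; μ^(2)=0; μ^(3)=-1

((0, 0, 4); (2, 0, 0); (2, 2, 0))


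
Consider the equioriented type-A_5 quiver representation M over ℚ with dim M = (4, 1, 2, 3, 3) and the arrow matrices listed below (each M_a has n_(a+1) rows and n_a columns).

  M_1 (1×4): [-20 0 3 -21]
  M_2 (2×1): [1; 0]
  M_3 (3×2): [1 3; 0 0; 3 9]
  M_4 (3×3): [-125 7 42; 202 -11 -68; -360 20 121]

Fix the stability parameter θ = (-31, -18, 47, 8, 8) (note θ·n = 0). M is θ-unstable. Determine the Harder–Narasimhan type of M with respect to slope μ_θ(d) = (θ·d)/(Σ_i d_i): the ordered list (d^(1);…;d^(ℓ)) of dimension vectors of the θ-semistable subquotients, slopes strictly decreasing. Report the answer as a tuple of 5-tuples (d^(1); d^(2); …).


Interval decomposition of M: I[1,1]^3, I[1,5], I[3,3], I[4,5]^2.
HN type (ℓ=5): μ^(1)=47; μ^(2)=21; μ^(3)=8; μ^(4)=-18; μ^(5)=-31

((0, 0, 1, 0, 0); (0, 0, 1, 1, 1); (0, 0, 0, 2, 2); (0, 1, 0, 0, 0); (4, 0, 0, 0, 0))


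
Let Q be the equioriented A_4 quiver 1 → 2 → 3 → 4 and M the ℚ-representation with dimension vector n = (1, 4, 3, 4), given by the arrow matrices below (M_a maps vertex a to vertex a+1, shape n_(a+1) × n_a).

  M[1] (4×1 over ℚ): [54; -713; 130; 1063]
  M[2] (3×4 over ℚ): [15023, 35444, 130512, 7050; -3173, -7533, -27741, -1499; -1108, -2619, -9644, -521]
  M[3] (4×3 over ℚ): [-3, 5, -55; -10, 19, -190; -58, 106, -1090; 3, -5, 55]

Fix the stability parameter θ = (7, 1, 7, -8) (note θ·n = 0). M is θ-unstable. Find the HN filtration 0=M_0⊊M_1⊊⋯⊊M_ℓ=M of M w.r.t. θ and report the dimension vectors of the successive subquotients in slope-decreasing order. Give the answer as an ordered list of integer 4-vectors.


Barcode: M ≅ I[1,3], I[2,2], I[2,4]^2, I[4,4]^2. HN layers by μ_θ (5 steps, strictly decreasing):
  μ^(1)=7; μ^(2)=4; μ^(3)=1; μ^(4)=0; μ^(5)=-8

((0, 0, 1, 0); (1, 1, 0, 0); (0, 1, 0, 0); (0, 2, 2, 2); (0, 0, 0, 2))


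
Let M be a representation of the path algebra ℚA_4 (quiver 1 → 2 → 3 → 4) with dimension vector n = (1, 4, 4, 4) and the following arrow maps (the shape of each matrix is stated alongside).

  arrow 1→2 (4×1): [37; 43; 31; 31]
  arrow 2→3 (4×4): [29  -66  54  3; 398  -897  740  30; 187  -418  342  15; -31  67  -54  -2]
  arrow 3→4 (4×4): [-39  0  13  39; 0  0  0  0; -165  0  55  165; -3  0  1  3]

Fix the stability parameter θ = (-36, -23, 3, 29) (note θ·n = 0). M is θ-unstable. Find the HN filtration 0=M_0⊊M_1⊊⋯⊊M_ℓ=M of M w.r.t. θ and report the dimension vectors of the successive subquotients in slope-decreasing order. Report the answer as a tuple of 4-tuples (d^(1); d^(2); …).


Barcode: M ≅ I[1,3], I[2,3]^2, I[2,4], I[4,4]^3. HN layers by μ_θ (4 steps, strictly decreasing):
  μ^(1)=29; μ^(2)=3; μ^(3)=-23; μ^(4)=-36

((0, 0, 0, 4); (0, 0, 4, 0); (0, 4, 0, 0); (1, 0, 0, 0))


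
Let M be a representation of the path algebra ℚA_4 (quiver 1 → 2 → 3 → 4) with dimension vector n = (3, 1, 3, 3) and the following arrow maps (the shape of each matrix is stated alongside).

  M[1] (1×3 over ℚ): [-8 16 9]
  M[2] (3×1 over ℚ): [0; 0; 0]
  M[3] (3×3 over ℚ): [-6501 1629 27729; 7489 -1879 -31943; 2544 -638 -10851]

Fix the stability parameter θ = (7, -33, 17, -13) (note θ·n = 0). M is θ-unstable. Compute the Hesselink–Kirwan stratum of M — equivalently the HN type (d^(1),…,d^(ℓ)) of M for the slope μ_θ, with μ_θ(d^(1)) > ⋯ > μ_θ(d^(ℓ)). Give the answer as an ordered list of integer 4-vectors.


Barcode: M ≅ I[1,1]^2, I[1,2], I[3,4]^3. HN layers by μ_θ (3 steps, strictly decreasing):
  μ^(1)=7; μ^(2)=2; μ^(3)=-13

((2, 0, 0, 0); (0, 0, 3, 3); (1, 1, 0, 0))


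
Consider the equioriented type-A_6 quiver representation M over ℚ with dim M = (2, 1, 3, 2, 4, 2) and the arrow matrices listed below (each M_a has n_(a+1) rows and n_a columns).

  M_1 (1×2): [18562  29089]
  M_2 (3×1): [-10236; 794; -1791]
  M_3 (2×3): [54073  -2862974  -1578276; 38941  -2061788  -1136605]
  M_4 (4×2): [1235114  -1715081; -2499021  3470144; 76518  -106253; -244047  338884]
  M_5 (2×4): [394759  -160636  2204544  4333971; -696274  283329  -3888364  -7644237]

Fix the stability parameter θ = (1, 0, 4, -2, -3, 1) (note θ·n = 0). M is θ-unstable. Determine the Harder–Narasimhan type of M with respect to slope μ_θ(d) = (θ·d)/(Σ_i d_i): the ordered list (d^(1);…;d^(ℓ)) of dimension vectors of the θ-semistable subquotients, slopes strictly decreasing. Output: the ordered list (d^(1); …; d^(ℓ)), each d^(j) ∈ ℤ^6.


Barcode: M ≅ I[1,1], I[1,6], I[3,3], I[3,5], I[5,5], I[5,6]. HN layers by μ_θ (5 steps, strictly decreasing):
  μ^(1)=4; μ^(2)=1; μ^(3)=0; μ^(4)=-1/3; μ^(5)=-3

((0, 0, 1, 0, 0, 0); (1, 0, 0, 0, 0, 2); (1, 1, 1, 1, 1, 0); (0, 0, 1, 1, 1, 0); (0, 0, 0, 0, 2, 0))


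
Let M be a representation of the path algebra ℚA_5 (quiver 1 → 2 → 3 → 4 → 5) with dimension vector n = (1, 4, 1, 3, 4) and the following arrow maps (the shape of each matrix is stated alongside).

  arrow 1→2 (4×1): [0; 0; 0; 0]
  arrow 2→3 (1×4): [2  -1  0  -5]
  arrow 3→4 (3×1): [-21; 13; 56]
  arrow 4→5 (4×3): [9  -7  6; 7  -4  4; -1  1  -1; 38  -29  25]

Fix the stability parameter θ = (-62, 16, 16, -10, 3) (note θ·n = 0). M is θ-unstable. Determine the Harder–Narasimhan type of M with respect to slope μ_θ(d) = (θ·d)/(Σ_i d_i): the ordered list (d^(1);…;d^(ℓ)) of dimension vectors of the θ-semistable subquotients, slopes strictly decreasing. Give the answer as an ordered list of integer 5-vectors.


Via rank(M_{q-1}∘⋯∘M_p): M ≅ I[1,1], I[2,2]^3, I[2,5], I[4,5]^2, I[5,5].
μ_θ-semistable layers: μ^(1)=16; μ^(2)=25/4; μ^(3)=3; μ^(4)=-10; μ^(5)=-62

((0, 3, 0, 0, 0); (0, 1, 1, 1, 1); (0, 0, 0, 0, 3); (0, 0, 0, 2, 0); (1, 0, 0, 0, 0))


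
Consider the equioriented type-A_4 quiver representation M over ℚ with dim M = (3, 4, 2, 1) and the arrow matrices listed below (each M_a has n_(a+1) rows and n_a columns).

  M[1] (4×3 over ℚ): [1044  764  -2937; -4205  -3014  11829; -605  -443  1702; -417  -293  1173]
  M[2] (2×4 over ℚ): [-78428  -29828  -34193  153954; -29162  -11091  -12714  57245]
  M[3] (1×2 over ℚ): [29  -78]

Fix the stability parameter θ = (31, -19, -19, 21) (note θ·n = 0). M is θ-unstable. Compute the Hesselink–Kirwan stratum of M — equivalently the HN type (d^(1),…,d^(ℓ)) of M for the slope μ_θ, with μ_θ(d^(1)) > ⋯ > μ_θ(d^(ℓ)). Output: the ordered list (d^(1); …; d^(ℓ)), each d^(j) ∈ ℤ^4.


Interval decomposition of M: I[1,2], I[1,3], I[1,4], I[2,2].
HN type (ℓ=4): μ^(1)=21; μ^(2)=6; μ^(3)=-7/3; μ^(4)=-19

((0, 0, 0, 1); (1, 1, 0, 0); (2, 2, 2, 0); (0, 1, 0, 0))


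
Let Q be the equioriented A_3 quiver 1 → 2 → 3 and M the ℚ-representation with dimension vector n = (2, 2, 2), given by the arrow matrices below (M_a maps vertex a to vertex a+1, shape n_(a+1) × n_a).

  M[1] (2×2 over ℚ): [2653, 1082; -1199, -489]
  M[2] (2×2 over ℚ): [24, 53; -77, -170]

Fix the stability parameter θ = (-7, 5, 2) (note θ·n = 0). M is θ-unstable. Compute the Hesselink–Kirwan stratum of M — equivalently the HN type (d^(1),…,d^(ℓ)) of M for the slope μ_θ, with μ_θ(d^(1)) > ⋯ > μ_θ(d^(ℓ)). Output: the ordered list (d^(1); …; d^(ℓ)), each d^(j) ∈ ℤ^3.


Barcode: M ≅ I[1,3]^2. HN layers by μ_θ (2 steps, strictly decreasing):
  μ^(1)=7/2; μ^(2)=-7

((0, 2, 2); (2, 0, 0))


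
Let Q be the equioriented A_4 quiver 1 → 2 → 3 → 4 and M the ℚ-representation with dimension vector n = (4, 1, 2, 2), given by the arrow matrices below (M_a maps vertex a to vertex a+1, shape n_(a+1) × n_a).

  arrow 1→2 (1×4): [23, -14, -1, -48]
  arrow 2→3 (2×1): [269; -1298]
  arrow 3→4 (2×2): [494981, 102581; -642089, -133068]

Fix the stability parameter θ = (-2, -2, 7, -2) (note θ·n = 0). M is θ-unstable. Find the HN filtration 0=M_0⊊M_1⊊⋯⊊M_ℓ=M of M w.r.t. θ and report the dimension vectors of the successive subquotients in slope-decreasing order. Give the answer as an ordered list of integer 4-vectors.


Interval decomposition of M: I[1,1]^3, I[1,4], I[3,4].
HN type (ℓ=2): μ^(1)=5/2; μ^(2)=-2

((0, 0, 2, 2); (4, 1, 0, 0))


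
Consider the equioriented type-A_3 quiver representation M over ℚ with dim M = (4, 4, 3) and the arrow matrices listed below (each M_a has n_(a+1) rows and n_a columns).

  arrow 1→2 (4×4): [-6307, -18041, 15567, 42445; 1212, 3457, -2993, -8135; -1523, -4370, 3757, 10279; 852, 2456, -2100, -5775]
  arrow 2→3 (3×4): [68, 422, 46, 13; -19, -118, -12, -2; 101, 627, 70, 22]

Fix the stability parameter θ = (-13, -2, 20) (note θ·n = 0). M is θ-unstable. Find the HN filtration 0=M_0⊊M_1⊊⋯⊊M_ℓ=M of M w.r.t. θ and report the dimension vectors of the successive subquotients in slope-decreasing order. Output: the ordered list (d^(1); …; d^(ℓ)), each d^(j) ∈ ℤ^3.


Barcode: M ≅ I[1,2], I[1,3]^3. HN layers by μ_θ (3 steps, strictly decreasing):
  μ^(1)=20; μ^(2)=-2; μ^(3)=-13

((0, 0, 3); (0, 4, 0); (4, 0, 0))


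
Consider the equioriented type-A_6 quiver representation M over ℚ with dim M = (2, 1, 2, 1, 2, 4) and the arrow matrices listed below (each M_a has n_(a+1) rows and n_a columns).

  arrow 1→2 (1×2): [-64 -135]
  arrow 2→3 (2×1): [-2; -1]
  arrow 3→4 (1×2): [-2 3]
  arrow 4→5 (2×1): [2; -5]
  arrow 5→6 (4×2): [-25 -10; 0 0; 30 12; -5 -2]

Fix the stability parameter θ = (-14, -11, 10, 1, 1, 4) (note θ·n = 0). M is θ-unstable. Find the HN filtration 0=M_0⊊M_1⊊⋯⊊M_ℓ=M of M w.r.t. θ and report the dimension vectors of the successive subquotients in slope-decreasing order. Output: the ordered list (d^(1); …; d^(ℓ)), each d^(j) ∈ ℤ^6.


Interval decomposition of M: I[1,1], I[1,5], I[3,3], I[5,6], I[6,6]^3.
HN type (ℓ=5): μ^(1)=10; μ^(2)=4; μ^(3)=1; μ^(4)=-11; μ^(5)=-14

((0, 0, 1, 0, 0, 0); (0, 0, 1, 1, 1, 4); (0, 0, 0, 0, 1, 0); (0, 1, 0, 0, 0, 0); (2, 0, 0, 0, 0, 0))


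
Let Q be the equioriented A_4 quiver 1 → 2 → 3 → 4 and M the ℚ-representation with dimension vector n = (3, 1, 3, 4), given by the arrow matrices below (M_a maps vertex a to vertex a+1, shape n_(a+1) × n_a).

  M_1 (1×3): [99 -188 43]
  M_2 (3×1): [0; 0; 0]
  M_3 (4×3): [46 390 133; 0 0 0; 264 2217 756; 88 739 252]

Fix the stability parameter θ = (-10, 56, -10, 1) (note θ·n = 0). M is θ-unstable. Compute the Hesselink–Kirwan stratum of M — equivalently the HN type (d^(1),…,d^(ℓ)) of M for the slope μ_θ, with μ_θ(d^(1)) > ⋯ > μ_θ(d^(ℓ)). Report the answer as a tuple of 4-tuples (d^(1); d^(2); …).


Via rank(M_{q-1}∘⋯∘M_p): M ≅ I[1,1]^2, I[1,2], I[3,3], I[3,4]^2, I[4,4]^2.
μ_θ-semistable layers: μ^(1)=56; μ^(2)=1; μ^(3)=-10

((0, 1, 0, 0); (0, 0, 0, 4); (3, 0, 3, 0))


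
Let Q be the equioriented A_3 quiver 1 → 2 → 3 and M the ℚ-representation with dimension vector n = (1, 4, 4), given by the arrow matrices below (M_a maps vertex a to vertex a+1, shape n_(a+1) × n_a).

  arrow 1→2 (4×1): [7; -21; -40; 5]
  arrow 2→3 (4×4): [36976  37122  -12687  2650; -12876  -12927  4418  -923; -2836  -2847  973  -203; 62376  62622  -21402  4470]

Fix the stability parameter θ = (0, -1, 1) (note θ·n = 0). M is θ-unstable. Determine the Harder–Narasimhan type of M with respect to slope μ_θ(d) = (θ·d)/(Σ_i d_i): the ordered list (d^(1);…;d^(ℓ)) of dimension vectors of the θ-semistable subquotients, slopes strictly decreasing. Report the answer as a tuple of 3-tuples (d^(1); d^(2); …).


Interval decomposition of M: I[1,2], I[2,2], I[2,3]^2, I[3,3]^2.
HN type (ℓ=3): μ^(1)=1; μ^(2)=-1/2; μ^(3)=-1

((0, 0, 4); (1, 1, 0); (0, 3, 0))


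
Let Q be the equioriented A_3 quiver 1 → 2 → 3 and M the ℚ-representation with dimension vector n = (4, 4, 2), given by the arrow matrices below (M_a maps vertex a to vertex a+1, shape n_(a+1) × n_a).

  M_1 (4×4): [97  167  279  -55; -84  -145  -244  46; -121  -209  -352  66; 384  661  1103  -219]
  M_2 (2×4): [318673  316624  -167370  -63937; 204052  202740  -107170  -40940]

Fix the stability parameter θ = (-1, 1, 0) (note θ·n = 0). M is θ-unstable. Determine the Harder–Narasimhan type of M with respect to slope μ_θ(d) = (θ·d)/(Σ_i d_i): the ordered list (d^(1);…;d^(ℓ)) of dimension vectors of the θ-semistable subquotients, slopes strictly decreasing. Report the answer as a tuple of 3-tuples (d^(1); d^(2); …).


Via rank(M_{q-1}∘⋯∘M_p): M ≅ I[1,1], I[1,2], I[1,3]^2, I[2,2].
μ_θ-semistable layers: μ^(1)=1; μ^(2)=1/2; μ^(3)=-1

((0, 2, 0); (0, 2, 2); (4, 0, 0))


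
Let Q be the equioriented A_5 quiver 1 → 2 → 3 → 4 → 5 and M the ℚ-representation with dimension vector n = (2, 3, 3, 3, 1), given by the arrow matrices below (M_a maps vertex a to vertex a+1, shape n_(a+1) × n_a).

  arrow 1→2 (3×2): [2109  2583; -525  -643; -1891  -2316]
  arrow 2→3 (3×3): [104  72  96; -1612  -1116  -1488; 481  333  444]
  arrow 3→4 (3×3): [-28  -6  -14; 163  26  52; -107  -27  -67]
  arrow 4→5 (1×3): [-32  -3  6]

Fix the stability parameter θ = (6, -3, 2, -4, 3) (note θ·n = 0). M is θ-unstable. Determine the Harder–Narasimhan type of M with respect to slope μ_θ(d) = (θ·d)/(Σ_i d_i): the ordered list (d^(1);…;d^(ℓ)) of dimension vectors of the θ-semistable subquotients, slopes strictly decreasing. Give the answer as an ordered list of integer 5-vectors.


Barcode: M ≅ I[1,2]^2, I[2,5], I[3,4]^2. HN layers by μ_θ (4 steps, strictly decreasing):
  μ^(1)=3; μ^(2)=3/2; μ^(3)=-1; μ^(4)=-3

((0, 0, 0, 0, 1); (2, 2, 0, 0, 0); (0, 0, 3, 3, 0); (0, 1, 0, 0, 0))


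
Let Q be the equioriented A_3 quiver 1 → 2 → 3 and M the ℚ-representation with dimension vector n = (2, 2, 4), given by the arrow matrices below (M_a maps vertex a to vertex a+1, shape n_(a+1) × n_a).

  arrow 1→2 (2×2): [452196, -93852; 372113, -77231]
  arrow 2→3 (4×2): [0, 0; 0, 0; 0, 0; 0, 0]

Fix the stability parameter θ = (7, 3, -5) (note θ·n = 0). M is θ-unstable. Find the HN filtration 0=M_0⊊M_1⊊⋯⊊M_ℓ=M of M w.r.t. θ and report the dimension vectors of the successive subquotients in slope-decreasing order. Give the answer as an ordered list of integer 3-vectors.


Barcode: M ≅ I[1,1], I[1,2], I[2,2], I[3,3]^4. HN layers by μ_θ (4 steps, strictly decreasing):
  μ^(1)=7; μ^(2)=5; μ^(3)=3; μ^(4)=-5

((1, 0, 0); (1, 1, 0); (0, 1, 0); (0, 0, 4))


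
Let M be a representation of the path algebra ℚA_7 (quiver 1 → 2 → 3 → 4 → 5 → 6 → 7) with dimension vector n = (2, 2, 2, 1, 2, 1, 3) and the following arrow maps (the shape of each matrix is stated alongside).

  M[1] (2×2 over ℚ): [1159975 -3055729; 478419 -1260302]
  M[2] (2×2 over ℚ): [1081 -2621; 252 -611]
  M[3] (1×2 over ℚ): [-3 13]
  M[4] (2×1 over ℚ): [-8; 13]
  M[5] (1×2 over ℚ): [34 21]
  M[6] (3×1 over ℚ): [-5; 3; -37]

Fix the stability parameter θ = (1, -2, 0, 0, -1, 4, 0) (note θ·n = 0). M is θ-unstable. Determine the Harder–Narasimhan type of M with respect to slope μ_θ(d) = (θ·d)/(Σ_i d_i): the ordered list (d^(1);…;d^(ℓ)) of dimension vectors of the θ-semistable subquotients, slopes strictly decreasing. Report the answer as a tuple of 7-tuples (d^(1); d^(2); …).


Barcode: M ≅ I[1,3], I[1,7], I[5,5], I[7,7]^2. HN layers by μ_θ (5 steps, strictly decreasing):
  μ^(1)=2; μ^(2)=0; μ^(3)=-1/3; μ^(4)=-1/2; μ^(5)=-1

((0, 0, 0, 0, 0, 1, 1); (0, 0, 1, 0, 0, 0, 2); (0, 0, 1, 1, 1, 0, 0); (2, 2, 0, 0, 0, 0, 0); (0, 0, 0, 0, 1, 0, 0))
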